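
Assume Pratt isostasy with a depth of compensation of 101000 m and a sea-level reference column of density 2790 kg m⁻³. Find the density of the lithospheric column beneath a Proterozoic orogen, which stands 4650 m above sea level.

2670 kg m⁻³

Pratt balance: ρ_ref D = ρ (D + h).
ρ = ρ_ref D/(D + h) = 2790 × 101000 m/(101000 m + 4650 m) = 2670 kg m⁻³.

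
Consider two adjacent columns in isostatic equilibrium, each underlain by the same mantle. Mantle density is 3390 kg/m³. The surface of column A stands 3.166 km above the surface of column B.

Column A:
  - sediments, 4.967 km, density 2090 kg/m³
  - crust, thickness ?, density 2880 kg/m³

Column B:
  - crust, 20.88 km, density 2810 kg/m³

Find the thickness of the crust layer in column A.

32.1 km

Take the compensation level at the base of the deeper column (depth z_c below the surface of column A) and equate Σ ρ_i t_i down to z_c; mantle fills any gap and the z_c terms cancel.
Column A: 4.967×2090 + x×2880 + (z_c − 4.967 − x)×3390
Column B: 3.166×0 + 20.88×2810 + (z_c − 3.166 − 20.88)×3390
The z_c×3390 term appears on both sides and cancels. Collect the known terms of each column as K = Σ(ρt)_known − 3390 × (depth of known layers): K_A = 10381.03 − 3390×4.967 = −6457.1; K_B = 58672.8 − 3390×(3.166 + 20.88) = −22843.14.
Balance: K_A − x×(3390 − 2880) = K_B, so x = (K_A − K_B)/(3390 − 2880) = 16386/510 = 32.1 km.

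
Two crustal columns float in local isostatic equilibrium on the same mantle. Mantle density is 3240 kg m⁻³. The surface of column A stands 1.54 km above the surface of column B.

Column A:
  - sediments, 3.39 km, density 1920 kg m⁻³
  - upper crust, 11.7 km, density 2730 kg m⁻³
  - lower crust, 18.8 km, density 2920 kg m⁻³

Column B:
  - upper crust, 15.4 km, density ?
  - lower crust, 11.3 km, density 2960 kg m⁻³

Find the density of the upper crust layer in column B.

Take the compensation level at the base of the deeper column (depth z_c below the surface of column A) and equate Σ ρ_i t_i down to z_c; mantle fills any gap and the z_c terms cancel.
Column A: 3.39×1920 + 11.7×2730 + 18.8×2920 + (z_c − 33.89)×3240
Column B: 1.54×0 + 15.4×ρ + 11.3×2960 + (z_c − 1.54 − 26.7)×3240
The z_c×3240 term appears on both sides and cancels. Collect the known terms of each column as K = Σ(ρt)_known − 3240 × (depth of known layers): K_A = 93345.8 − 3240×33.89 = −16457.8; K_B = 33448 − 3240×(1.54 + 26.7) = −58049.6.
Balance: K_A = K_B + 15.4×ρ, so ρ = (K_A − K_B)/15.4 = 41591.8/15.4 = 2700 kg m⁻³.

2700 kg m⁻³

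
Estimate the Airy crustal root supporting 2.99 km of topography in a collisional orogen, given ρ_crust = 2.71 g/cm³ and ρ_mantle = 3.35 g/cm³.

12.7 km

By Archimedes' principle applied to the lithosphere: the weight of the topography is balanced by the buoyancy of the root, ρ_c h = (ρ_m − ρ_c) r.
r = h · ρ_c / (ρ_m − ρ_c) = 2.99 km × 2.71 / (3.35 − 2.71) = 12.7 km.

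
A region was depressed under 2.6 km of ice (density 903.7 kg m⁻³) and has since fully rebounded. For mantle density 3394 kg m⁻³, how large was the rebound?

0.692 km

Removing the load lets mantle flow back in; uplift u satisfies ρ_ice t = ρ_m u.
u = t ρ_ice/ρ_m = 2.6 km × 903.7/3394 = 0.692 km.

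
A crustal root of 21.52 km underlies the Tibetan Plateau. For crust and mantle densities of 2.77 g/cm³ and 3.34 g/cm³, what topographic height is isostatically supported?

In Airy isostatic equilibrium: ρ_c h = (ρ_m − ρ_c) r.
h = r (ρ_m − ρ_c) / ρ_c = 21.52 km × (3.34 − 2.77) / 2.77 = 4.43 km.

4.43 km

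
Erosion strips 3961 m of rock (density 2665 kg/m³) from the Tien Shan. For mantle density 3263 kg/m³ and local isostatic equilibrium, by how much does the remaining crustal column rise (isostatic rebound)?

3240 m

Unloading: uplift u = e ρ_c/ρ_m = 3961 m × 2665/3263 = 3240 m.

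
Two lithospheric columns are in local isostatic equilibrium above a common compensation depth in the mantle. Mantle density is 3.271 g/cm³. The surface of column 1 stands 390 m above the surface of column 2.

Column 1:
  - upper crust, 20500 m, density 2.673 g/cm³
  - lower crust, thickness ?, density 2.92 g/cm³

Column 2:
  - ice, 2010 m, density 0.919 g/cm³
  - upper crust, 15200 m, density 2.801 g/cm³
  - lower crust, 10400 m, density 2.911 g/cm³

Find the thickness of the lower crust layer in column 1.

Take the compensation level at the base of the deeper column (depth z_c below the surface of column 1) and equate Σ ρ_i t_i down to z_c; mantle fills any gap and the z_c terms cancel.
Column 1: 20500×2.673 + x×2.92 + (z_c − 20500 − x)×3.271
Column 2: 390×0 + 2010×0.919 + 15200×2.801 + 10400×2.911 + (z_c − 390 − 27610)×3.271
The z_c×3.271 term appears on both sides and cancels. Collect the known terms of each column as K = Σ(ρt)_known − 3.271 × (depth of known layers): K_1 = 54796.5 − 3.271×20500 = −12259; K_2 = 74696.79 − 3.271×(390 + 27610) = −16891.21.
Balance: K_1 − x×(3.271 − 2.92) = K_2, so x = (K_1 − K_2)/(3.271 − 2.92) = 4632.21/0.351 = 13200 m.

13200 m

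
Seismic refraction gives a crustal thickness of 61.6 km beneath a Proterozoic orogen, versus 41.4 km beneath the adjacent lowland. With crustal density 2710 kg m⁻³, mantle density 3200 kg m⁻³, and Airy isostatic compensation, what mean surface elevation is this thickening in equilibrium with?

3.09 km

Excess crust Δ = 61.6 km − 41.4 km = 20.2 km, split between elevation h and root r with h + r = Δ.
Airy balance ρ_c h = (ρ_m − ρ_c) r gives r = h ρ_c/(ρ_m − ρ_c), so h (1 + ρ_c/(ρ_m − ρ_c)) = Δ, i.e. h = Δ (ρ_m − ρ_c)/ρ_m.
h = 20.2 km × 490/3200 = 3.09 km.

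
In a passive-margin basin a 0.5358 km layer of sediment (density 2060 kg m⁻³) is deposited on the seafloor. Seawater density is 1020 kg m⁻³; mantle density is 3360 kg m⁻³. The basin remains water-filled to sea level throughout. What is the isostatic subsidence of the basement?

Submarine loading: the sediment displaces seawater, and the subsidence is in turn flooded, so s (ρ_m − ρ_w) = t (ρ_sed − ρ_w).
s = 0.5358 km × (2060 − 1020) / (3360 − 1020) = 0.238 km.

0.238 km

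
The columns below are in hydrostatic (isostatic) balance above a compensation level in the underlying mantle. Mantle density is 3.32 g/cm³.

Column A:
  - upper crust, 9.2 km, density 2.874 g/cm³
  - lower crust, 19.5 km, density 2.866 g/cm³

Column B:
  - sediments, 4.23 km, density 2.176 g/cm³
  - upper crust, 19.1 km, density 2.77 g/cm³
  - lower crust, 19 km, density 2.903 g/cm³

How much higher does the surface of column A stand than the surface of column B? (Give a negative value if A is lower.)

−3.11 km

For any compensation level in the mantle, the mantle terms cancel and isostasy reduces to e = (Σt_A − Σt_B) − (Σ(ρt)_A − Σ(ρt)_B) / ρ_m.
Σt_A = 28.7 km; Σt_B = 42.33 km; Σ(ρt)_A = 82.3278; Σ(ρt)_B = 117.26848 (in km·g/cm³).
e = (28.7 − 42.33) − (82.3278 − 117.26848) / 3.32 = −3.11 km.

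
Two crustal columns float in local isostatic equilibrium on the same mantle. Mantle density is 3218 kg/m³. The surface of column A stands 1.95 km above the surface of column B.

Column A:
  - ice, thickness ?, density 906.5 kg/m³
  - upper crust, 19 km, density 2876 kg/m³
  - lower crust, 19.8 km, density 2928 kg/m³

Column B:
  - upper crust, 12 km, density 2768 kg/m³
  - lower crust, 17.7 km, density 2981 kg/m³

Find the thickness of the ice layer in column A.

1.57 km

Take the compensation level at the base of the deeper column (depth z_c below the surface of column A) and equate Σ ρ_i t_i down to z_c; mantle fills any gap and the z_c terms cancel.
Column A: x×906.5 + 19×2876 + 19.8×2928 + (z_c − 38.8 − x)×3218
Column B: 1.95×0 + 12×2768 + 17.7×2981 + (z_c − 1.95 − 29.7)×3218
The z_c×3218 term appears on both sides and cancels. Collect the known terms of each column as K = Σ(ρt)_known − 3218 × (depth of known layers): K_A = 112618.4 − 3218×38.8 = −12240; K_B = 85979.7 − 3218×(1.95 + 29.7) = −15870.
Balance: K_A − x×(3218 − 906.5) = K_B, so x = (K_A − K_B)/(3218 − 906.5) = 3630/2311.5 = 1.57 km.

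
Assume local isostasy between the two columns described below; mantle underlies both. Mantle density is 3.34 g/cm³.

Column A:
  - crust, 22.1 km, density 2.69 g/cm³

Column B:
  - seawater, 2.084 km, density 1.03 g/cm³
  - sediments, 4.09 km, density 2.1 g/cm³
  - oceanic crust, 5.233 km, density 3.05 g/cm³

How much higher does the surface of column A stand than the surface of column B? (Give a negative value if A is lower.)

0.887 km

For any compensation level in the mantle, the mantle terms cancel and isostasy reduces to e = (Σt_A − Σt_B) − (Σ(ρt)_A − Σ(ρt)_B) / ρ_m.
Σt_A = 22.1 km; Σt_B = 11.407 km; Σ(ρt)_A = 59.449; Σ(ρt)_B = 26.69617 (in km·g/cm³).
e = (22.1 − 11.407) − (59.449 − 26.69617) / 3.34 = 0.887 km.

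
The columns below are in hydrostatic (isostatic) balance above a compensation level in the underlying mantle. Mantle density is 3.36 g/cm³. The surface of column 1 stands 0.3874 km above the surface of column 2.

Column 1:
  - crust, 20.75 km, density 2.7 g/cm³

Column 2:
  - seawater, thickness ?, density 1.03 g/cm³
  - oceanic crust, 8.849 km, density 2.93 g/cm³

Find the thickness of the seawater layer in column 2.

3.69 km

Take the compensation level at the base of the deeper column (depth z_c below the surface of column 1) and equate Σ ρ_i t_i down to z_c; mantle fills any gap and the z_c terms cancel.
Column 1: 20.75×2.7 + (z_c − 20.75)×3.36
Column 2: 0.3874×0 + x×1.03 + 8.849×2.93 + (z_c − 0.3874 − 8.849 − x)×3.36
The z_c×3.36 term appears on both sides and cancels. Collect the known terms of each column as K = Σ(ρt)_known − 3.36 × (depth of known layers): K_1 = 56.025 − 3.36×20.75 = −13.695; K_2 = 25.92757 − 3.36×(0.3874 + 8.849) = −5.106734.
Balance: K_1 = K_2 − x×(3.36 − 1.03), so x = (K_2 − K_1)/(3.36 − 1.03) = 8.58827/2.33 = 3.69 km.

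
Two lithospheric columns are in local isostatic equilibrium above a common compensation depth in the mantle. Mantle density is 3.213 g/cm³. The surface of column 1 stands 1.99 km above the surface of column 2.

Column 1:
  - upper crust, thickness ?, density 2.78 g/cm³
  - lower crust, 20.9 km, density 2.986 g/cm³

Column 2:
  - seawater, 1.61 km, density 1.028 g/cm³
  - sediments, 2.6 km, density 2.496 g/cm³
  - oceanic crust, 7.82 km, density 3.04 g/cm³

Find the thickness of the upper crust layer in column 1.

Take the compensation level at the base of the deeper column (depth z_c below the surface of column 1) and equate Σ ρ_i t_i down to z_c; mantle fills any gap and the z_c terms cancel.
Column 1: x×2.78 + 20.9×2.986 + (z_c − 20.9 − x)×3.213
Column 2: 1.99×0 + 1.61×1.028 + 2.6×2.496 + 7.82×3.04 + (z_c − 1.99 − 12.03)×3.213
The z_c×3.213 term appears on both sides and cancels. Collect the known terms of each column as K = Σ(ρt)_known − 3.213 × (depth of known layers): K_1 = 62.4074 − 3.213×20.9 = −4.7443; K_2 = 31.91748 − 3.213×(1.99 + 12.03) = −13.12878.
Balance: K_1 − x×(3.213 − 2.78) = K_2, so x = (K_1 − K_2)/(3.213 − 2.78) = 8.38448/0.433 = 19.4 km.

19.4 km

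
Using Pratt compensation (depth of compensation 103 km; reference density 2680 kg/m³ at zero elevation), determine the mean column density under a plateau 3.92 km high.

2580 kg/m³

Pratt balance: ρ_ref D = ρ (D + h).
ρ = ρ_ref D/(D + h) = 2680 × 103 km/(103 km + 3.92 km) = 2580 kg/m³.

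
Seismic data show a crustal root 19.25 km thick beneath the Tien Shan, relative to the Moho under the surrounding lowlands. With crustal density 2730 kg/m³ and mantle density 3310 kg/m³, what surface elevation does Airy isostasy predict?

Isostatic balance requires: ρ_c h = (ρ_m − ρ_c) r.
h = r (ρ_m − ρ_c) / ρ_c = 19.25 km × (3310 − 2730) / 2730 = 4.09 km.

4.09 km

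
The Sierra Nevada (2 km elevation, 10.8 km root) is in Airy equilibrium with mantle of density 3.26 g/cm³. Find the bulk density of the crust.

2.75 g/cm³

ρ_c h = (ρ_m − ρ_c) r → ρ_c (h + r) = ρ_m r → ρ_c = ρ_m r / (h + r).
ρ_c = 3.26 × 10.8 km / (2 km + 10.8 km) = 2.75 g/cm³.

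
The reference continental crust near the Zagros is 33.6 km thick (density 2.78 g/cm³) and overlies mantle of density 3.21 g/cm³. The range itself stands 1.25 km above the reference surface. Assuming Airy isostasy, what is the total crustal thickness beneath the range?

42.9 km

Root depth r = h ρ_c / (ρ_m − ρ_c) = 1.25 km × 2.78 / 0.43 = 8.081 km.
Total thickness = T + h + r = 33.6 km + 1.25 km + 8.081 km = 42.9 km.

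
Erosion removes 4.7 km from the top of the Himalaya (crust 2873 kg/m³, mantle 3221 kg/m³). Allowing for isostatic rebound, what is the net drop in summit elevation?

0.508 km

Rebound u = e ρ_c/ρ_m = 4.7 km × 2873/3221 = 4.192 km.
Net surface drop = e − u = 4.7 km − 4.192 km = e (ρ_m − ρ_c)/ρ_m = 0.508 km.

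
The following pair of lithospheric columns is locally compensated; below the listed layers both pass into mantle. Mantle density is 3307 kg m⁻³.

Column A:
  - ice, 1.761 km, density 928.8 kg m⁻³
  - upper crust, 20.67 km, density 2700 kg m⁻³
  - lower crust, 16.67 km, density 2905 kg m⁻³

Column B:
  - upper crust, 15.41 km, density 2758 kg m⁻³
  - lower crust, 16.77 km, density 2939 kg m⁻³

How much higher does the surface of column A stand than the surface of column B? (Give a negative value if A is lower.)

For any compensation level in the mantle, the mantle terms cancel and isostasy reduces to e = (Σt_A − Σt_B) − (Σ(ρt)_A − Σ(ρt)_B) / ρ_m.
Σt_A = 39.101 km; Σt_B = 32.18 km; Σ(ρt)_A = 105870.967; Σ(ρt)_B = 91787.81 (in km·kg m⁻³).
e = (39.101 − 32.18) − (105870.967 − 91787.81) / 3307 = 2.66 km.

2.66 km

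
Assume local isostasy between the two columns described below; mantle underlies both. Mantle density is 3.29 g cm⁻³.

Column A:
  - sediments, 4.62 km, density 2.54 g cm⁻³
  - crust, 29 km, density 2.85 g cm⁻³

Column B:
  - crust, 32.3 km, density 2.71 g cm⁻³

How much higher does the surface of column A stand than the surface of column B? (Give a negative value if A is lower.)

For any compensation level in the mantle, the mantle terms cancel and isostasy reduces to e = (Σt_A − Σt_B) − (Σ(ρt)_A − Σ(ρt)_B) / ρ_m.
Σt_A = 33.62 km; Σt_B = 32.3 km; Σ(ρt)_A = 94.3848; Σ(ρt)_B = 87.533 (in km·g cm⁻³).
e = (33.62 − 32.3) − (94.3848 − 87.533) / 3.29 = −0.763 km.

−0.763 km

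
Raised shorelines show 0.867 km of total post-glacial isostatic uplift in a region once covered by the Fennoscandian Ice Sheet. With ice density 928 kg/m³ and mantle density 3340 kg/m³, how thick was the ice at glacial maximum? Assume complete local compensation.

u = t ρ_ice/ρ_m → t = u ρ_m/ρ_ice = 0.867 km × 3340/928 = 3.12 km.

3.12 km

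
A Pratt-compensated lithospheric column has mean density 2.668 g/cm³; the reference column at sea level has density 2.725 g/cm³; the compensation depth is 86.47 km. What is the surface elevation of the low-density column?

1.85 km

ρ_ref D = ρ (D + h) → h = D (ρ_ref − ρ)/ρ.
h = 86.47 km × (2.725 − 2.668)/2.668 = 1.85 km.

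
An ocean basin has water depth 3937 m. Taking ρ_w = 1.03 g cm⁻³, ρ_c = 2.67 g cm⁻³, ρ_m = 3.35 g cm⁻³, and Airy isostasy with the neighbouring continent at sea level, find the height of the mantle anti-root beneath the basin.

9500 m

In Airy isostatic equilibrium: replacing crust with seawater at the top is compensated by replacing crust with mantle at the base: d (ρ_c − ρ_w) = a (ρ_m − ρ_c).
a = d (ρ_c − ρ_w)/(ρ_m − ρ_c) = 3937 m × 1.64/0.68 = 9500 m.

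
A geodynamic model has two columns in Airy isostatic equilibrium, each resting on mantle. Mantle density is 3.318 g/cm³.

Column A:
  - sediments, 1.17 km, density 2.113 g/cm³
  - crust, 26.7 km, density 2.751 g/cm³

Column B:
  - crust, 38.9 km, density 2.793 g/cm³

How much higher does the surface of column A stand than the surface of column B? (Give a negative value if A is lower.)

−1.17 km

For any compensation level in the mantle, the mantle terms cancel and isostasy reduces to e = (Σt_A − Σt_B) − (Σ(ρt)_A − Σ(ρt)_B) / ρ_m.
Σt_A = 27.87 km; Σt_B = 38.9 km; Σ(ρt)_A = 75.92391; Σ(ρt)_B = 108.6477 (in km·g/cm³).
e = (27.87 − 38.9) − (75.92391 − 108.6477) / 3.318 = −1.17 km.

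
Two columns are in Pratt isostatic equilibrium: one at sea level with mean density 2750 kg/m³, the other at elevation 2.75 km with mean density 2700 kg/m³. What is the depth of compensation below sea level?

ρ_ref D = ρ (D + h) → D (ρ_ref − ρ) = ρ h.
D = ρ h/(ρ_ref − ρ) = 2700 × 2.75 km/(2750 − 2700) = 148 km.

148 km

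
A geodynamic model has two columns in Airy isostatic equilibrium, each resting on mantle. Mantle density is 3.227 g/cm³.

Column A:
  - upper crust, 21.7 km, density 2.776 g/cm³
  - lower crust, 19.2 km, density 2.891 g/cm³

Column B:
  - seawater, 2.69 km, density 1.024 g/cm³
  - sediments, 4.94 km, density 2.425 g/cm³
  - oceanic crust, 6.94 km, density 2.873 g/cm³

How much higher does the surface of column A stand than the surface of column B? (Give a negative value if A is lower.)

1.21 km

For any compensation level in the mantle, the mantle terms cancel and isostasy reduces to e = (Σt_A − Σt_B) − (Σ(ρt)_A − Σ(ρt)_B) / ρ_m.
Σt_A = 40.9 km; Σt_B = 14.57 km; Σ(ρt)_A = 115.7464; Σ(ρt)_B = 34.67268 (in km·g/cm³).
e = (40.9 − 14.57) − (115.7464 − 34.67268) / 3.227 = 1.21 km.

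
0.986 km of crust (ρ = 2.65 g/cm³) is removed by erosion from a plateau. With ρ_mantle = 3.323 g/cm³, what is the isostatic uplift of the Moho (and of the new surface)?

0.786 km

Unloading: uplift u = e ρ_c/ρ_m = 0.986 km × 2.65/3.323 = 0.786 km.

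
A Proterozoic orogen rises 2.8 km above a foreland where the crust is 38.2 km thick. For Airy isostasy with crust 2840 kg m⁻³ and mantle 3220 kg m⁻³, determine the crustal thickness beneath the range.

61.9 km

Root depth r = h ρ_c / (ρ_m − ρ_c) = 2.8 km × 2840 / 380 = 20.93 km.
Total thickness = T + h + r = 38.2 km + 2.8 km + 20.93 km = 61.9 km.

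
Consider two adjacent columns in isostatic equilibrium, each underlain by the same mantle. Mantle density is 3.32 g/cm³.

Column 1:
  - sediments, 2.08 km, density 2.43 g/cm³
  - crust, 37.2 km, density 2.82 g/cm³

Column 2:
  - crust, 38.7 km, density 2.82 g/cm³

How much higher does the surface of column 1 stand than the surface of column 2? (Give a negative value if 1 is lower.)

0.332 km

For any compensation level in the mantle, the mantle terms cancel and isostasy reduces to e = (Σt_1 − Σt_2) − (Σ(ρt)_1 − Σ(ρt)_2) / ρ_m.
Σt_1 = 39.28 km; Σt_2 = 38.7 km; Σ(ρt)_1 = 109.9584; Σ(ρt)_2 = 109.134 (in km·g/cm³).
e = (39.28 − 38.7) − (109.9584 − 109.134) / 3.32 = 0.332 km.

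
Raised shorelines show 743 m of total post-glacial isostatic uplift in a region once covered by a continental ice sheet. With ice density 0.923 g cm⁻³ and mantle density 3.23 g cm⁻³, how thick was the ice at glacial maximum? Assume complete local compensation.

u = t ρ_ice/ρ_m → t = u ρ_m/ρ_ice = 743 m × 3.23/0.923 = 2600 m.

2600 m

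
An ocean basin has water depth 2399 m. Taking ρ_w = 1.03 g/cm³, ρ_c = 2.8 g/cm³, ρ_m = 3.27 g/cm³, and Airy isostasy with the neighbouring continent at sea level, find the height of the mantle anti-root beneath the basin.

9030 m

By Archimedes' principle applied to the lithosphere: replacing crust with seawater at the top is compensated by replacing crust with mantle at the base: d (ρ_c − ρ_w) = a (ρ_m − ρ_c).
a = d (ρ_c − ρ_w)/(ρ_m − ρ_c) = 2399 m × 1.77/0.47 = 9030 m.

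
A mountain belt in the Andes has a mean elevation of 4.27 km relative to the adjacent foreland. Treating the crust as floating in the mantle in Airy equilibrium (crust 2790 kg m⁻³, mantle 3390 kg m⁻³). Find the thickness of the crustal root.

19.9 km

By Archimedes' principle applied to the lithosphere: the weight of the topography is balanced by the buoyancy of the root, ρ_c h = (ρ_m − ρ_c) r.
r = h · ρ_c / (ρ_m − ρ_c) = 4.27 km × 2790 / (3390 − 2790) = 19.9 km.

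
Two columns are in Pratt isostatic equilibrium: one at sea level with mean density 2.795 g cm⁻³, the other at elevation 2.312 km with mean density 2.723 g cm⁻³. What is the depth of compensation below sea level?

ρ_ref D = ρ (D + h) → D (ρ_ref − ρ) = ρ h.
D = ρ h/(ρ_ref − ρ) = 2.723 × 2.312 km/(2.795 − 2.723) = 87.4 km.

87.4 km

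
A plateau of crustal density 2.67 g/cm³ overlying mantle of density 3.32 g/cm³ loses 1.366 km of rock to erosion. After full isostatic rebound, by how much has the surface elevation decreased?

Rebound u = e ρ_c/ρ_m = 1.366 km × 2.67/3.32 = 1.099 km.
Net surface drop = e − u = 1.366 km − 1.099 km = e (ρ_m − ρ_c)/ρ_m = 0.267 km.

0.267 km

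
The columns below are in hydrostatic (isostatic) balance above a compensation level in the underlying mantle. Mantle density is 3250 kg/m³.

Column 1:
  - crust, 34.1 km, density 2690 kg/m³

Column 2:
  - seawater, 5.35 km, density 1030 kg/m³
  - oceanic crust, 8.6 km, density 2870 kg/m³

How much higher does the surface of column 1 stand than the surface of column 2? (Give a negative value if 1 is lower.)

1.22 km

For any compensation level in the mantle, the mantle terms cancel and isostasy reduces to e = (Σt_1 − Σt_2) − (Σ(ρt)_1 − Σ(ρt)_2) / ρ_m.
Σt_1 = 34.1 km; Σt_2 = 13.95 km; Σ(ρt)_1 = 91729; Σ(ρt)_2 = 30192.5 (in km·kg/m³).
e = (34.1 − 13.95) − (91729 − 30192.5) / 3250 = 1.22 km.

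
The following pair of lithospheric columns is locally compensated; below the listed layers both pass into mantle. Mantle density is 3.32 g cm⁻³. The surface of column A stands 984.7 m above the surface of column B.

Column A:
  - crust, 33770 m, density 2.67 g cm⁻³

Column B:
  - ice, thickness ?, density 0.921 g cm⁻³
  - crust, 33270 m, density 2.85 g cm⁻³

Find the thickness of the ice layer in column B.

Take the compensation level at the base of the deeper column (depth z_c below the surface of column A) and equate Σ ρ_i t_i down to z_c; mantle fills any gap and the z_c terms cancel.
Column A: 33770×2.67 + (z_c − 33770)×3.32
Column B: 984.7×0 + x×0.921 + 33270×2.85 + (z_c − 984.7 − 33270 − x)×3.32
The z_c×3.32 term appears on both sides and cancels. Collect the known terms of each column as K = Σ(ρt)_known − 3.32 × (depth of known layers): K_A = 90165.9 − 3.32×33770 = −21950.5; K_B = 94819.5 − 3.32×(984.7 + 33270) = −18906.104.
Balance: K_A = K_B − x×(3.32 − 0.921), so x = (K_B − K_A)/(3.32 − 0.921) = 3044.4/2.399 = 1270 m.

1270 m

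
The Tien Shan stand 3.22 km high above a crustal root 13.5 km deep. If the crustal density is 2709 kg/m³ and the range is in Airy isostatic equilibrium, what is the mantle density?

Airy balance: ρ_c h = (ρ_m − ρ_c) r → ρ_m = ρ_c (1 + h/r).
ρ_m = 2709 × (1 + 3.22 km/13.5 km) = 3360 kg/m³.

3360 kg/m³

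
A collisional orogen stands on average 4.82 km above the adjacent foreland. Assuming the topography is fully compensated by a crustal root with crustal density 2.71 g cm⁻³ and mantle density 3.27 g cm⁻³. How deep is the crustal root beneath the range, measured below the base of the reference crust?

23.3 km

For local isostatic compensation: the weight of the topography is balanced by the buoyancy of the root, ρ_c h = (ρ_m − ρ_c) r.
r = h · ρ_c / (ρ_m − ρ_c) = 4.82 km × 2.71 / (3.27 − 2.71) = 23.3 km.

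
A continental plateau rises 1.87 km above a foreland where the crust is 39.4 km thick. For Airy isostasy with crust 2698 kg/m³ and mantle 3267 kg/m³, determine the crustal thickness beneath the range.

50.1 km

Root depth r = h ρ_c / (ρ_m − ρ_c) = 1.87 km × 2698 / 569 = 8.867 km.
Total thickness = T + h + r = 39.4 km + 1.87 km + 8.867 km = 50.1 km.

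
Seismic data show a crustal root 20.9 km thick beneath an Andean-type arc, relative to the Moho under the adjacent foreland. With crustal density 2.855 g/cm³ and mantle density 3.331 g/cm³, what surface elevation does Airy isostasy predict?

3.48 km

In Airy isostatic equilibrium: ρ_c h = (ρ_m − ρ_c) r.
h = r (ρ_m − ρ_c) / ρ_c = 20.9 km × (3.331 − 2.855) / 2.855 = 3.48 km.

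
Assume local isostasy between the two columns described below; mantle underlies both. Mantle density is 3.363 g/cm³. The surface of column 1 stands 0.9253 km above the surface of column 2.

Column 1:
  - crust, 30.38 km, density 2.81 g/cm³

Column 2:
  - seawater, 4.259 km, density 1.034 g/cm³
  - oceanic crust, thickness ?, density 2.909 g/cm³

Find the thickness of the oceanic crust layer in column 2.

8.3 km

Take the compensation level at the base of the deeper column (depth z_c below the surface of column 1) and equate Σ ρ_i t_i down to z_c; mantle fills any gap and the z_c terms cancel.
Column 1: 30.38×2.81 + (z_c − 30.38)×3.363
Column 2: 0.9253×0 + 4.259×1.034 + x×2.909 + (z_c − 0.9253 − 4.259 − x)×3.363
The z_c×3.363 term appears on both sides and cancels. Collect the known terms of each column as K = Σ(ρt)_known − 3.363 × (depth of known layers): K_1 = 85.3678 − 3.363×30.38 = −16.80014; K_2 = 4.403806 − 3.363×(0.9253 + 4.259) = −13.0309949.
Balance: K_1 = K_2 − x×(3.363 − 2.909), so x = (K_2 − K_1)/(3.363 − 2.909) = 3.76915/0.454 = 8.3 km.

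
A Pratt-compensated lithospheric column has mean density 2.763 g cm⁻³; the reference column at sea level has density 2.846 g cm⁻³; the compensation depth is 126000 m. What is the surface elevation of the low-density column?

3790 m

ρ_ref D = ρ (D + h) → h = D (ρ_ref − ρ)/ρ.
h = 126000 m × (2.846 − 2.763)/2.763 = 3790 m.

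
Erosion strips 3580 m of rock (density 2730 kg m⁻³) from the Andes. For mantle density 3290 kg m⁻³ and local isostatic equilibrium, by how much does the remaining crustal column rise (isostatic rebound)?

2970 m

Unloading: uplift u = e ρ_c/ρ_m = 3580 m × 2730/3290 = 2970 m.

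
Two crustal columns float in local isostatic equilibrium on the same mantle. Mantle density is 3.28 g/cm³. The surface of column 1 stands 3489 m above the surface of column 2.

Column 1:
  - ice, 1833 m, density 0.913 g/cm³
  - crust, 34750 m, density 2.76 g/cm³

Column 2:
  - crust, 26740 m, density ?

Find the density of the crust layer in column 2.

2.87 g/cm³

Take the compensation level at the base of the deeper column (depth z_c below the surface of column 1) and equate Σ ρ_i t_i down to z_c; mantle fills any gap and the z_c terms cancel.
Column 1: 1833×0.913 + 34750×2.76 + (z_c − 36583)×3.28
Column 2: 3489×0 + 26740×ρ + (z_c − 3489 − 26740)×3.28
The z_c×3.28 term appears on both sides and cancels. Collect the known terms of each column as K = Σ(ρt)_known − 3.28 × (depth of known layers): K_1 = 97583.529 − 3.28×36583 = −22408.711; K_2 = 0 − 3.28×(3489 + 26740) = −99151.12.
Balance: K_1 = K_2 + 26740×ρ, so ρ = (K_1 − K_2)/26740 = 76742.4/26740 = 2.87 g/cm³.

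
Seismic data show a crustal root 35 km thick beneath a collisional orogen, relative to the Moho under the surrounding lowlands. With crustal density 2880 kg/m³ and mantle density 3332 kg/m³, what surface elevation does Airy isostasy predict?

5.49 km

Balancing pressure at the compensation depth: ρ_c h = (ρ_m − ρ_c) r.
h = r (ρ_m − ρ_c) / ρ_c = 35 km × (3332 − 2880) / 2880 = 5.49 km.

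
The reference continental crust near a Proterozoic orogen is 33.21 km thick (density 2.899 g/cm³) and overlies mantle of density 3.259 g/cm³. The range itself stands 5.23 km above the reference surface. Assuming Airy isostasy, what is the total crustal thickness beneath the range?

80.6 km

Root depth r = h ρ_c / (ρ_m − ρ_c) = 5.23 km × 2.899 / 0.36 = 42.12 km.
Total thickness = T + h + r = 33.21 km + 5.23 km + 42.12 km = 80.6 km.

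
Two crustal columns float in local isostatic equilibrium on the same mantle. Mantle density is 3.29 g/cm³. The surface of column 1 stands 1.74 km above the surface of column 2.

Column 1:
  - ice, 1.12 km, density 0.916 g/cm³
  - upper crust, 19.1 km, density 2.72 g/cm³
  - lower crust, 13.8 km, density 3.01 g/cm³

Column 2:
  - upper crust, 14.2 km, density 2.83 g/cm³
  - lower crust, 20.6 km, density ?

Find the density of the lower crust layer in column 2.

Take the compensation level at the base of the deeper column (depth z_c below the surface of column 1) and equate Σ ρ_i t_i down to z_c; mantle fills any gap and the z_c terms cancel.
Column 1: 1.12×0.916 + 19.1×2.72 + 13.8×3.01 + (z_c − 34.02)×3.29
Column 2: 1.74×0 + 14.2×2.83 + 20.6×ρ + (z_c − 1.74 − 34.8)×3.29
The z_c×3.29 term appears on both sides and cancels. Collect the known terms of each column as K = Σ(ρt)_known − 3.29 × (depth of known layers): K_1 = 94.51592 − 3.29×34.02 = −17.40988; K_2 = 40.186 − 3.29×(1.74 + 34.8) = −80.0306.
Balance: K_1 = K_2 + 20.6×ρ, so ρ = (K_1 − K_2)/20.6 = 62.6207/20.6 = 3.04 g/cm³.

3.04 g/cm³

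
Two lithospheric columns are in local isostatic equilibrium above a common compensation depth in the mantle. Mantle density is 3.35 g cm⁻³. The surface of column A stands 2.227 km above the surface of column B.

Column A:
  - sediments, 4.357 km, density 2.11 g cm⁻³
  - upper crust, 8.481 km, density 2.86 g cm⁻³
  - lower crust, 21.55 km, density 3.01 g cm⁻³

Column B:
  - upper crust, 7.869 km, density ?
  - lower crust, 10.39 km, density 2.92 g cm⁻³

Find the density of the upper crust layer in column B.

Take the compensation level at the base of the deeper column (depth z_c below the surface of column A) and equate Σ ρ_i t_i down to z_c; mantle fills any gap and the z_c terms cancel.
Column A: 4.357×2.11 + 8.481×2.86 + 21.55×3.01 + (z_c − 34.388)×3.35
Column B: 2.227×0 + 7.869×ρ + 10.39×2.92 + (z_c − 2.227 − 18.259)×3.35
The z_c×3.35 term appears on both sides and cancels. Collect the known terms of each column as K = Σ(ρt)_known − 3.35 × (depth of known layers): K_A = 98.31443 − 3.35×34.388 = −16.88537; K_B = 30.3388 − 3.35×(2.227 + 18.259) = −38.2893.
Balance: K_A = K_B + 7.869×ρ, so ρ = (K_A − K_B)/7.869 = 21.4039/7.869 = 2.72 g cm⁻³.

2.72 g cm⁻³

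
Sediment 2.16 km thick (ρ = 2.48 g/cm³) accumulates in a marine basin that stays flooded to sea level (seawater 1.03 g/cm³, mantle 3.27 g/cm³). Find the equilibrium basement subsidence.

Submarine loading: the sediment displaces seawater, and the subsidence is in turn flooded, so s (ρ_m − ρ_w) = t (ρ_sed − ρ_w).
s = 2.16 km × (2.48 − 1.03) / (3.27 − 1.03) = 1.4 km.

1.4 km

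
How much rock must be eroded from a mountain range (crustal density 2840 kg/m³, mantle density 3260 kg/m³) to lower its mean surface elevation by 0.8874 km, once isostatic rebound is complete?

Net drop Δ = e − u = e − e ρ_c/ρ_m = e (ρ_m − ρ_c)/ρ_m.
e = Δ ρ_m/(ρ_m − ρ_c) = 0.8874 km × 3260/420 = 6.89 km.

6.89 km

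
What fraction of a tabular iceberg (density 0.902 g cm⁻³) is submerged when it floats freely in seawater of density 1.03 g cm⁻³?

0.876

Submerged fraction = ρ_obj/ρ_fluid = 0.902/1.03 = 0.876.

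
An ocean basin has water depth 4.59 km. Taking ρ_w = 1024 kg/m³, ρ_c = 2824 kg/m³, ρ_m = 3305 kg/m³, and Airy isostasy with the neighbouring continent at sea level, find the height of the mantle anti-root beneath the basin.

Balancing pressure at the compensation depth: replacing crust with seawater at the top is compensated by replacing crust with mantle at the base: d (ρ_c − ρ_w) = a (ρ_m − ρ_c).
a = d (ρ_c − ρ_w)/(ρ_m − ρ_c) = 4.59 km × 1800/481 = 17.2 km.

17.2 km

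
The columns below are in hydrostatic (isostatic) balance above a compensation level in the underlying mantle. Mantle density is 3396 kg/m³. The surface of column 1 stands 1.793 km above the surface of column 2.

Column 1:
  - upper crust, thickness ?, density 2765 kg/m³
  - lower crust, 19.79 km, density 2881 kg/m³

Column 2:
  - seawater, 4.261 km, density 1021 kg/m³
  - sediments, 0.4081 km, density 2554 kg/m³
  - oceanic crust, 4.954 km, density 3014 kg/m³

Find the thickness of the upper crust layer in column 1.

Take the compensation level at the base of the deeper column (depth z_c below the surface of column 1) and equate Σ ρ_i t_i down to z_c; mantle fills any gap and the z_c terms cancel.
Column 1: x×2765 + 19.79×2881 + (z_c − 19.79 − x)×3396
Column 2: 1.793×0 + 4.261×1021 + 0.4081×2554 + 4.954×3014 + (z_c − 1.793 − 9.6231)×3396
The z_c×3396 term appears on both sides and cancels. Collect the known terms of each column as K = Σ(ρt)_known − 3396 × (depth of known layers): K_1 = 57014.99 − 3396×19.79 = −10191.85; K_2 = 20324.1244 − 3396×(1.793 + 9.6231) = −18444.9512.
Balance: K_1 − x×(3396 − 2765) = K_2, so x = (K_1 − K_2)/(3396 − 2765) = 8253.1/631 = 13.1 km.

13.1 km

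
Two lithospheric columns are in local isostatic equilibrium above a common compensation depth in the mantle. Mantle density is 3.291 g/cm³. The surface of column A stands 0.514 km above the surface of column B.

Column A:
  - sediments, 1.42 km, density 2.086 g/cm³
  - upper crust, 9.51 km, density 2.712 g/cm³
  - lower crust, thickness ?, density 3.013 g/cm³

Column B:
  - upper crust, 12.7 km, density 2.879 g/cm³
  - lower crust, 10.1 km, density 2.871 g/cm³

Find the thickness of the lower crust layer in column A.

14.2 km

Take the compensation level at the base of the deeper column (depth z_c below the surface of column A) and equate Σ ρ_i t_i down to z_c; mantle fills any gap and the z_c terms cancel.
Column A: 1.42×2.086 + 9.51×2.712 + x×3.013 + (z_c − 10.93 − x)×3.291
Column B: 0.514×0 + 12.7×2.879 + 10.1×2.871 + (z_c − 0.514 − 22.8)×3.291
The z_c×3.291 term appears on both sides and cancels. Collect the known terms of each column as K = Σ(ρt)_known − 3.291 × (depth of known layers): K_A = 28.75324 − 3.291×10.93 = −7.21739; K_B = 65.5604 − 3.291×(0.514 + 22.8) = −11.165974.
Balance: K_A − x×(3.291 − 3.013) = K_B, so x = (K_A − K_B)/(3.291 − 3.013) = 3.94858/0.278 = 14.2 km.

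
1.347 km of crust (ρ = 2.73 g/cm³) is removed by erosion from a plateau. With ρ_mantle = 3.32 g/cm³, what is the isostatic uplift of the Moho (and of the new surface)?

Unloading: uplift u = e ρ_c/ρ_m = 1.347 km × 2.73/3.32 = 1.11 km.

1.11 km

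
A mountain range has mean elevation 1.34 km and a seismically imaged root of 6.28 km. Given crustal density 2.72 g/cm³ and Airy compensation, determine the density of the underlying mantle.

3.3 g/cm³

Airy balance: ρ_c h = (ρ_m − ρ_c) r → ρ_m = ρ_c (1 + h/r).
ρ_m = 2.72 × (1 + 1.34 km/6.28 km) = 3.3 g/cm³.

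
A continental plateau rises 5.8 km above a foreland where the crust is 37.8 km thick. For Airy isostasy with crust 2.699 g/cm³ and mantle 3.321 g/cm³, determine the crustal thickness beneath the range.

Root depth r = h ρ_c / (ρ_m − ρ_c) = 5.8 km × 2.699 / 0.622 = 25.17 km.
Total thickness = T + h + r = 37.8 km + 5.8 km + 25.17 km = 68.8 km.

68.8 km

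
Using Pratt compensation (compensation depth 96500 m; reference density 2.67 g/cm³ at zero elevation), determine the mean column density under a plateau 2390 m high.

Pratt balance: ρ_ref D = ρ (D + h).
ρ = ρ_ref D/(D + h) = 2.67 × 96500 m/(96500 m + 2390 m) = 2.61 g/cm³.

2.61 g/cm³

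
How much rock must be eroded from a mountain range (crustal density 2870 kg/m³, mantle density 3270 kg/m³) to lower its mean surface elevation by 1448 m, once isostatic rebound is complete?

11800 m

Net drop Δ = e − u = e − e ρ_c/ρ_m = e (ρ_m − ρ_c)/ρ_m.
e = Δ ρ_m/(ρ_m − ρ_c) = 1448 m × 3270/400 = 11800 m.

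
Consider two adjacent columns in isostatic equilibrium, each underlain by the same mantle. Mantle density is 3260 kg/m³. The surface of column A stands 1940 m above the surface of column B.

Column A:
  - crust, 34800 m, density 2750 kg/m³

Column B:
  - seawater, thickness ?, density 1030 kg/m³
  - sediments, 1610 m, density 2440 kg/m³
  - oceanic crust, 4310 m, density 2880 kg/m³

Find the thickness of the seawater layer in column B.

Take the compensation level at the base of the deeper column (depth z_c below the surface of column A) and equate Σ ρ_i t_i down to z_c; mantle fills any gap and the z_c terms cancel.
Column A: 34800×2750 + (z_c − 34800)×3260
Column B: 1940×0 + x×1030 + 1610×2440 + 4310×2880 + (z_c − 1940 − 5920 − x)×3260
The z_c×3260 term appears on both sides and cancels. Collect the known terms of each column as K = Σ(ρt)_known − 3260 × (depth of known layers): K_A = 95700000 − 3260×34800 = −17748000; K_B = 16341200 − 3260×(1940 + 5920) = −9282400.
Balance: K_A = K_B − x×(3260 − 1030), so x = (K_B − K_A)/(3260 − 1030) = 8465600/2230 = 3800 m.

3800 m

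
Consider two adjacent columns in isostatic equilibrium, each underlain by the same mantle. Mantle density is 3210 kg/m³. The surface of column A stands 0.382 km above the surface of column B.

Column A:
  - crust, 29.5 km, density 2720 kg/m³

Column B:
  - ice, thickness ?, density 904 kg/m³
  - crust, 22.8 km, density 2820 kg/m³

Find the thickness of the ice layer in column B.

1.88 km

Take the compensation level at the base of the deeper column (depth z_c below the surface of column A) and equate Σ ρ_i t_i down to z_c; mantle fills any gap and the z_c terms cancel.
Column A: 29.5×2720 + (z_c − 29.5)×3210
Column B: 0.382×0 + x×904 + 22.8×2820 + (z_c − 0.382 − 22.8 − x)×3210
The z_c×3210 term appears on both sides and cancels. Collect the known terms of each column as K = Σ(ρt)_known − 3210 × (depth of known layers): K_A = 80240 − 3210×29.5 = −14455; K_B = 64296 − 3210×(0.382 + 22.8) = −10118.22.
Balance: K_A = K_B − x×(3210 − 904), so x = (K_B − K_A)/(3210 − 904) = 4336.78/2306 = 1.88 km.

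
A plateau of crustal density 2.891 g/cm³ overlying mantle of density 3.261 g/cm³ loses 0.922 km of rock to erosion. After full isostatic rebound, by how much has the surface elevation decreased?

Rebound u = e ρ_c/ρ_m = 0.922 km × 2.891/3.261 = 0.8174 km.
Net surface drop = e − u = 0.922 km − 0.8174 km = e (ρ_m − ρ_c)/ρ_m = 0.105 km.

0.105 km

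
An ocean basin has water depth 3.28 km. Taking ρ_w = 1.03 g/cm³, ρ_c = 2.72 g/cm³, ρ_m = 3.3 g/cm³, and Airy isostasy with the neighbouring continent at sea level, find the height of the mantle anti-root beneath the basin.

9.56 km

By Archimedes' principle applied to the lithosphere: replacing crust with seawater at the top is compensated by replacing crust with mantle at the base: d (ρ_c − ρ_w) = a (ρ_m − ρ_c).
a = d (ρ_c − ρ_w)/(ρ_m − ρ_c) = 3.28 km × 1.69/0.58 = 9.56 km.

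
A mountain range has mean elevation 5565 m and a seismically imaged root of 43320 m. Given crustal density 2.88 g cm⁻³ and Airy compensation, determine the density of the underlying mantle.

Airy balance: ρ_c h = (ρ_m − ρ_c) r → ρ_m = ρ_c (1 + h/r).
ρ_m = 2.88 × (1 + 5565 m/43320 m) = 3.25 g cm⁻³.

3.25 g cm⁻³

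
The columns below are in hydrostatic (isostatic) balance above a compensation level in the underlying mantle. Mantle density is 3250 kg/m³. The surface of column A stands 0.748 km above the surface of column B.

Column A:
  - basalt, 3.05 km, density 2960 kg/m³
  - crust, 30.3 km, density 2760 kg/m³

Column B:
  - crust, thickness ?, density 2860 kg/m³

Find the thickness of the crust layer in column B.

34.1 km

Take the compensation level at the base of the deeper column (depth z_c below the surface of column A) and equate Σ ρ_i t_i down to z_c; mantle fills any gap and the z_c terms cancel.
Column A: 3.05×2960 + 30.3×2760 + (z_c − 33.35)×3250
Column B: 0.748×0 + x×2860 + (z_c − 0.748 − 0 − x)×3250
The z_c×3250 term appears on both sides and cancels. Collect the known terms of each column as K = Σ(ρt)_known − 3250 × (depth of known layers): K_A = 92656 − 3250×33.35 = −15731.5; K_B = 0 − 3250×(0.748 + 0) = −2431.
Balance: K_A = K_B − x×(3250 − 2860), so x = (K_B − K_A)/(3250 − 2860) = 13300.5/390 = 34.1 km.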